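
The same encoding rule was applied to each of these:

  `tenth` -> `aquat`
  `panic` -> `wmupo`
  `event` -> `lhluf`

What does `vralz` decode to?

Shifts by position in tenth: pos 0: t→a (+7), pos 1: e→q (+12), pos 2: n→u (+7), pos 3: t→a (+7), pos 4: h→t (+12) — repeating every 3. It's a Vigenère-style cipher with numeric key [7,12,7]: position i shifts by key[i mod 3].
Undoing it on vralz: v−7=o, r−12=f, a−7=t, l−7=e, z−12=n.

often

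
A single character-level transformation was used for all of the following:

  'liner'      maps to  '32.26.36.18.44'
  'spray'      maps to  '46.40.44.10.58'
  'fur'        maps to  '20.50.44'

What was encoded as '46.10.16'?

l(#12)→32 and i(#9)→26: differences scale by 2, so n = 2·pos + 8. With a=1..z=26, the number is 2·pos + 8.
Decoding 46.10.16: 46→(46−8)÷2=19=s, 10→(10−8)÷2=1=a, 16→(16−8)÷2=4=d.

sad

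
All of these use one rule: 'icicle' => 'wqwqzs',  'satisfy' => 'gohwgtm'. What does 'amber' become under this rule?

oapsf

Compare letters: i→w is +14, c→q is +14, i→w is +14 — a constant shift. Each letter is shifted forward by 14 in the alphabet (a Caesar shift of +14).
On amber: a+14=o, m+14=a, b+14=p, e+14=s, r+14=f.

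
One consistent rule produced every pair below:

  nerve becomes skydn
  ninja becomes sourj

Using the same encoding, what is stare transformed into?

xzhzn

Each letter shifts forward by (position + 5), i.e. 5, 6, 7, … — the shift grows by one for each successive letter.
Applying it to stare: s+5=x, t+6=z, a+7=h, r+8=z, e+9=n.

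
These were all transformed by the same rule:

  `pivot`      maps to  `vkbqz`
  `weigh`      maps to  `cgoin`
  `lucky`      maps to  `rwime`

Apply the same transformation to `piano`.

Shifts by position in pivot: pos 0: p→v (+6), pos 1: i→k (+2), pos 2: v→b (+6), pos 3: o→q (+2) — repeating every 2. It's a Vigenère-style cipher with numeric key [6,2]: position i shifts by key[i mod 2].
Applying it to piano: p+6=v, i+2=k, a+6=g, n+2=p, o+6=u.

vkgpu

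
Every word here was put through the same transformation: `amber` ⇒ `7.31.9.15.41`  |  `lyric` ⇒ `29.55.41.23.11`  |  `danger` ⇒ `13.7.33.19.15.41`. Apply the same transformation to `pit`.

37.23.45

a(#1)→7 and m(#13)→31: differences scale by 2, so n = 2·pos + 5. With a=1..z=26, the number is 2·pos + 5.
On pit: p=16→37, i=9→23, t=20→45.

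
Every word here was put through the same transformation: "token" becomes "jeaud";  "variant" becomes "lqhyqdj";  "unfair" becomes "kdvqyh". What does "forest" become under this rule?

vehuij

Every letter moves 16 places later in the alphabet, wrapping around z→a.
For forest: f+16=v, o+16=e, r+16=h, e+16=u, s+16=i, t+16=j.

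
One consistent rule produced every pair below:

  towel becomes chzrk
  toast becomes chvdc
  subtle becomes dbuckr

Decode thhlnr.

cookie

t(19)→c(2) and o(14)→h(7) fit y≡25x+21 (mod 26); the inverse of 25 mod 26 is 25. Each letter's alphabet position (a=0..z=25) is mapped through 25·x+21 mod 26 — an affine cipher.
Decoding thhlnr: t(19)→25·(19−21)≡2=c; h(7)→25·(7−21)≡14=o; h(7)→25·(7−21)≡14=o; l(11)→25·(11−21)≡10=k; n(13)→25·(13−21)≡8=i; r(17)→25·(17−21)≡4=e (all mod 26).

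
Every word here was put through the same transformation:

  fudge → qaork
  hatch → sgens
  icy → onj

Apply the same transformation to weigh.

hkors

The shift depends on letter class: consonant f→q is +11, but vowel u→a is +6. Vowels shift forward by 6 and consonants shift forward by 11.
For weigh: w(cons)+11=h, e(vowel)+6=k, i(vowel)+6=o, g(cons)+11=r, h(cons)+11=s.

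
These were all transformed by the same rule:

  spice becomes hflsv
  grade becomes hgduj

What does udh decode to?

The output letters match the input read backwards, each shifted +3: spice reversed is ecips. Two steps: reverse the string, then apply a Caesar shift of +3.
Reversing it on udh: shift back: u−3=r, d−3=a, h−3=e → rae; then reverse → ear.

ear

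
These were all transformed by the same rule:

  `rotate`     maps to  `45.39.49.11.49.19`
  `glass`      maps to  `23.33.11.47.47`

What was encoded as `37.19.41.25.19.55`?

r(#18)→45 and o(#15)→39: differences scale by 2, so n = 2·pos + 9. The formula is n = 2×(alphabet index, a=1) + 9.
Decoding 37.19.41.25.19.55: 37→(37−9)÷2=14=n, 19→(19−9)÷2=5=e, 41→(41−9)÷2=16=p, 25→(25−9)÷2=8=h, 19→(19−9)÷2=5=e, 55→(55−9)÷2=23=w.

nephew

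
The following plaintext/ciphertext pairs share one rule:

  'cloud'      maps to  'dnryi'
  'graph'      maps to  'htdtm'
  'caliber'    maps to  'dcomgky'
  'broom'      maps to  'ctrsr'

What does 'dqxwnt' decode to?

cousin

In cloud: c→d is +1, l→n is +2, o→r is +3, u→y is +4 — the shift increases by 1 each position. Each letter shifts forward by (position + 1), i.e. 1, 2, 3, … — the shift grows by one for each successive letter.
Decoding dqxwnt: d−1=c, q−2=o, x−3=u, w−4=s, n−5=i, t−6=n.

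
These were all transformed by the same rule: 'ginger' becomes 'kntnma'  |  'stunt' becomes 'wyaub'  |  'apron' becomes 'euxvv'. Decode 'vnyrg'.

risky

In ginger: g→k is +4, i→n is +5, n→t is +6, g→n is +7 — the shift increases by 1 each position. The shift increases by 1 at each position, starting from +4: 4, 5, 6, ….
Decoding vnyrg: v−4=r, n−5=i, y−6=s, r−7=k, g−8=y.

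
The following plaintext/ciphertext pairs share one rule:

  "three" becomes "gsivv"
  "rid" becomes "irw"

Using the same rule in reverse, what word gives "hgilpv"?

stroke

Each pair mirrors across the alphabet (t↔g, h↔s, r↔i): positions sum to 25. This is the alphabet-reversal cipher (Atbash): a becomes z, b becomes y, etc.
Undoing it on hgilpv: h↔s, g↔t, i↔r, l↔o, p↔k, v↔e.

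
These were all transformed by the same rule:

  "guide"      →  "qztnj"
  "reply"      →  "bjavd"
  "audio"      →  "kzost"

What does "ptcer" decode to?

forum

Shifts by position in guide: pos 0: g→q (+10), pos 1: u→z (+5), pos 2: i→t (+11), pos 3: d→n (+10), pos 4: e→j (+5) — repeating every 3. A repeating key of period 3 is used — shifts +10, +5, +11 over and over.
Reversing it on ptcer: p−10=f, t−5=o, c−11=r, e−10=u, r−5=m.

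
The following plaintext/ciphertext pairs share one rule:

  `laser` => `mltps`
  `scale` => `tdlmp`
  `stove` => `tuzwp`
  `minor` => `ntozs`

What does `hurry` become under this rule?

ifssz

Two shifts are in play — +11 for a/e/i/o/u, +1 for every other letter.
Applying it to hurry: h(cons)+1=i, u(vowel)+11=f, r(cons)+1=s, r(cons)+1=s, y(cons)+1=z.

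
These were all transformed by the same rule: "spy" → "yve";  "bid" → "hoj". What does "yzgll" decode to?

staff

Compare letters: s→y is +6, p→v is +6, y→e is +6 — a constant shift. Each letter is shifted forward by 6 in the alphabet (a Caesar shift of +6).
Reversing it on yzgll: y−6=s, z−6=t, g−6=a, l−6=f, l−6=f.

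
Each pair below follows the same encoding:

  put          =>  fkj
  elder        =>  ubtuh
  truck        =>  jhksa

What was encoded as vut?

fed

Each letter is shifted forward by 16 in the alphabet (a Caesar shift of +16).
Reversing it on vut: v−16=f, u−16=e, t−16=d.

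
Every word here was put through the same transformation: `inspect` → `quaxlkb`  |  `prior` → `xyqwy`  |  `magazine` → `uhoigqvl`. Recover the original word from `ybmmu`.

Shifts by position in inspect: pos 0: i→q (+8), pos 1: n→u (+7), pos 2: s→a (+8), pos 3: p→x (+8), pos 4: e→l (+7), pos 5: c→k (+8) — repeating every 3. It's a Vigenère-style cipher with numeric key [8,7,8]: position i shifts by key[i mod 3].
Undoing it on ybmmu: y−8=q, b−7=u, m−8=e, m−8=e, u−7=n.

queen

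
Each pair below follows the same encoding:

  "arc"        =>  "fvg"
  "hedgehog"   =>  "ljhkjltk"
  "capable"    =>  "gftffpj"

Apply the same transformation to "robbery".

vtffjvc

Vowels shift forward by 5 and consonants shift forward by 4.
On robbery: r(cons)+4=v, o(vowel)+5=t, b(cons)+4=f, b(cons)+4=f, e(vowel)+5=j, r(cons)+4=v, y(cons)+4=c.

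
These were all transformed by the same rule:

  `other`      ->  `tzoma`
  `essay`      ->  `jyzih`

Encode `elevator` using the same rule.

In other: o→t is +5, t→z is +6, h→o is +7, e→m is +8 — the shift increases by 1 each position. The shift increases by 1 at each position, starting from +5: 5, 6, 7, ….
For elevator: e+5=j, l+6=r, e+7=l, v+8=d, a+9=j, t+10=d, o+11=z, r+12=d.

jrldjdzd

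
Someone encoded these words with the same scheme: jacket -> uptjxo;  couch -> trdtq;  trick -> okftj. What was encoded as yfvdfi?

j(9)→u(20) and a(0)→p(15) fit y≡15x+15 (mod 26); the inverse of 15 mod 26 is 7. Each letter's alphabet position (a=0..z=25) is mapped through 15·x+15 mod 26 — an affine cipher.
Decoding yfvdfi: y(24)→7·(24−15)≡11=l; f(5)→7·(5−15)≡8=i; v(21)→7·(21−15)≡16=q; d(3)→7·(3−15)≡20=u; f(5)→7·(5−15)≡8=i; i(8)→7·(8−15)≡3=d (all mod 26).

liquid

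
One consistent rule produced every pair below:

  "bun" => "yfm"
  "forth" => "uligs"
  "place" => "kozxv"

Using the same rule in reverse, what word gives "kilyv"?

Letters are reflected about the middle of the alphabet (position → 25−position): Atbash.
Decoding kilyv: k↔p, i↔r, l↔o, y↔b, v↔e.

probe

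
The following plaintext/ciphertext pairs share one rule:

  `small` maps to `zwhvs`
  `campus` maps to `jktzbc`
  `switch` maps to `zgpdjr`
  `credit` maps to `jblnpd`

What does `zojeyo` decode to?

Shifts by position in small: pos 0: s→z (+7), pos 1: m→w (+10), pos 2: a→h (+7), pos 3: l→v (+10) — repeating every 2. It's a Vigenère-style cipher with numeric key [7,10]: position i shifts by key[i mod 2].
Decoding zojeyo: z−7=s, o−10=e, j−7=c, e−10=u, y−7=r, o−10=e.

secure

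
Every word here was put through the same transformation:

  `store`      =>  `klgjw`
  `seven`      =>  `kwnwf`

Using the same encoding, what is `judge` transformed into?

This is a Caesar cipher with shift 18.
For judge: j+18=b, u+18=m, d+18=v, g+18=y, e+18=w.

bmvyw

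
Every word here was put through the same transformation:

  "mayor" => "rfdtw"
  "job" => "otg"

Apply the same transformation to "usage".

Compare letters: m→r is +5, a→f is +5, y→d is +5 — a constant shift. This is a Caesar cipher with shift 5.
Applying it to usage: u+5=z, s+5=x, a+5=f, g+5=l, e+5=j.

zxflj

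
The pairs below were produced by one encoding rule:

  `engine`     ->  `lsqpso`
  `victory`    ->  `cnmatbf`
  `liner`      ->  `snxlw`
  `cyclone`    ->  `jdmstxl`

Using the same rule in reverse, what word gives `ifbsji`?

barley

Shifts by position in engine: pos 0: e→l (+7), pos 1: n→s (+5), pos 2: g→q (+10), pos 3: i→p (+7), pos 4: n→s (+5), pos 5: e→o (+10) — repeating every 3. A repeating key of period 3 is used — shifts +7, +5, +10 over and over.
Decoding ifbsji: i−7=b, f−5=a, b−10=r, s−7=l, j−5=e, i−10=y.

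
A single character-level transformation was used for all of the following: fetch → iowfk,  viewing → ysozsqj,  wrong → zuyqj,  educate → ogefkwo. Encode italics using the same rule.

swkosfv

The shift depends on letter class: consonant f→i is +3, but vowel e→o is +10. Vowels shift forward by 10 and consonants shift forward by 3.
Applying it to italics: i(vowel)+10=s, t(cons)+3=w, a(vowel)+10=k, l(cons)+3=o, i(vowel)+10=s, c(cons)+3=f, s(cons)+3=v.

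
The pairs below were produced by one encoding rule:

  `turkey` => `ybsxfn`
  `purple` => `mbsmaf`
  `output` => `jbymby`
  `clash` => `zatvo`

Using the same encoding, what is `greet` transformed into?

t(19)→y(24) and u(20)→b(1) fit y≡3x+19 (mod 26); the inverse of 3 mod 26 is 9. Each letter's alphabet position (a=0..z=25) is mapped through 3·x+19 mod 26 — an affine cipher.
On greet: g(6)→3·6+19≡11=l; r(17)→3·17+19≡18=s; e(4)→3·4+19≡5=f; e(4)→3·4+19≡5=f; t(19)→3·19+19≡24=y (all mod 26).

lsffy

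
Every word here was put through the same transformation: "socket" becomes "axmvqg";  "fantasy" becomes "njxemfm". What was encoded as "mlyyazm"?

economy

In socket: s→a is +8, o→x is +9, c→m is +10, k→v is +11 — the shift increases by 1 each position. The shift increases by 1 at each position, starting from +8: 8, 9, 10, ….
Reversing it on mlyyazm: m−8=e, l−9=c, y−10=o, y−11=n, a−12=o, z−13=m, m−14=y.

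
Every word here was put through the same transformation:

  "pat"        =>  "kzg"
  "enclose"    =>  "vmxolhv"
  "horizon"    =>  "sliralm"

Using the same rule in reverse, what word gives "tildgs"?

Each pair mirrors across the alphabet (p↔k, a↔z, t↔g): positions sum to 25. Letters are reflected about the middle of the alphabet (position → 25−position): Atbash.
Reversing it on tildgs: t↔g, i↔r, l↔o, d↔w, g↔t, s↔h.

growth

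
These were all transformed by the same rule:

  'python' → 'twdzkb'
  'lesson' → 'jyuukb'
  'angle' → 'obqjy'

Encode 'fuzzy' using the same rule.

hmffw

p(15)→t(19) and y(24)→w(22) fit y≡9x+14 (mod 26); the inverse of 9 mod 26 is 3. This is an affine cipher: with a=0,…,z=25, each position x becomes (9x+14) mod 26.
For fuzzy: f(5)→9·5+14≡7=h; u(20)→9·20+14≡12=m; z(25)→9·25+14≡5=f; z(25)→9·25+14≡5=f; y(24)→9·24+14≡22=w (all mod 26).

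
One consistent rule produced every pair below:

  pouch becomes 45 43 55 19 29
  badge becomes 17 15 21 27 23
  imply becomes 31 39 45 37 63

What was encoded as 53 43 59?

Each letter becomes 2×(its alphabet position, a=1..z=26) + 13.
Undoing it on 53 43 59: 53→(53−13)÷2=20=t, 43→(43−13)÷2=15=o, 59→(59−13)÷2=23=w.

tow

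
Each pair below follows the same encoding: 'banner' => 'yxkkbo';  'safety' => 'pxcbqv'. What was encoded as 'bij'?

Compare letters: b→y is +23, a→x is +23, n→k is +23 — a constant shift. This is a Caesar cipher with shift 23.
Reversing it on bij: b−23=e, i−23=l, j−23=m.

elm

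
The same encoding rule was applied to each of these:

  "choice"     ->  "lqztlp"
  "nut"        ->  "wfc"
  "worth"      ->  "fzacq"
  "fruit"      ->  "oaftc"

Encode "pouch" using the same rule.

Two shifts are in play — +11 for a/e/i/o/u, +9 for every other letter.
Applying it to pouch: p(cons)+9=y, o(vowel)+11=z, u(vowel)+11=f, c(cons)+9=l, h(cons)+9=q.

yzflq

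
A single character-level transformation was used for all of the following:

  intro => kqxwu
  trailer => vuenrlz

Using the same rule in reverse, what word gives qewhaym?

obscure

In intro: i→k is +2, n→q is +3, t→x is +4, r→w is +5 — the shift increases by 1 each position. Letter i (0-indexed) is shifted by i+2, so successive shifts are 2, 3, 4, ….
Reversing it on qewhaym: q−2=o, e−3=b, w−4=s, h−5=c, a−6=u, y−7=r, m−8=e.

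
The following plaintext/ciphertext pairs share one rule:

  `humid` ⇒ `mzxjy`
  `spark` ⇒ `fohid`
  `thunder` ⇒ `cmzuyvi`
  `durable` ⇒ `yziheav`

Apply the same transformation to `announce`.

huurzubv

h(7)→m(12) and u(20)→z(25) fit y≡23x+7 (mod 26); the inverse of 23 mod 26 is 17. Treating letters as 0–25, the rule is x ↦ 23x + 7 (mod 26).
For announce: a(0)→23·0+7≡7=h; n(13)→23·13+7≡20=u; n(13)→23·13+7≡20=u; o(14)→23·14+7≡17=r; u(20)→23·20+7≡25=z; n(13)→23·13+7≡20=u; c(2)→23·2+7≡1=b; e(4)→23·4+7≡21=v (all mod 26).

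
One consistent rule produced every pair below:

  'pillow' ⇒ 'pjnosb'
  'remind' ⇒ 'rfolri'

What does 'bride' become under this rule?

Each letter shifts forward by its position index (0, 1, 2, …) — the shift grows by one for each successive letter.
On bride: b+0=b, r+1=s, i+2=k, d+3=g, e+4=i.

bskgi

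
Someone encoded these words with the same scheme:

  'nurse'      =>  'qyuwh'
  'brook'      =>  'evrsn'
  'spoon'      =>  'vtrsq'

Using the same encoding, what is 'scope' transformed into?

vgrth

Shifts by position in nurse: pos 0: n→q (+3), pos 1: u→y (+4), pos 2: r→u (+3), pos 3: s→w (+4) — repeating every 2. A repeating key of period 2 is used — shifts +3, +4 over and over.
On scope: s+3=v, c+4=g, o+3=r, p+4=t, e+3=h.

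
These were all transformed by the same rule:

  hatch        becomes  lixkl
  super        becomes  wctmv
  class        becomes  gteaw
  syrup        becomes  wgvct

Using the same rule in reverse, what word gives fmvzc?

Shifts by position in hatch: pos 0: h→l (+4), pos 1: a→i (+8), pos 2: t→x (+4), pos 3: c→k (+8) — repeating every 2. It's a Vigenère-style cipher with numeric key [4,8]: position i shifts by key[i mod 2].
Decoding fmvzc: f−4=b, m−8=e, v−4=r, z−8=r, c−4=y.

berry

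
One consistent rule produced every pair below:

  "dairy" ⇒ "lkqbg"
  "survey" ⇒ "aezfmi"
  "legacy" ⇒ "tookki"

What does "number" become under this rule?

Shifts by position in dairy: pos 0: d→l (+8), pos 1: a→k (+10), pos 2: i→q (+8), pos 3: r→b (+10) — repeating every 2. A repeating key of period 2 is used — shifts +8, +10 over and over.
Applying it to number: n+8=v, u+10=e, m+8=u, b+10=l, e+8=m, r+10=b.

veulmb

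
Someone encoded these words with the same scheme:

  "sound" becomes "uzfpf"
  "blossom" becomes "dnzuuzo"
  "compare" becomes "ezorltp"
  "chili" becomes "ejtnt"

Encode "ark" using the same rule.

The shift depends on letter class: consonant s→u is +2, but vowel o→z is +11. The rule splits by letter class: vowels +11, consonants +2.
On ark: a(vowel)+11=l, r(cons)+2=t, k(cons)+2=m.

ltm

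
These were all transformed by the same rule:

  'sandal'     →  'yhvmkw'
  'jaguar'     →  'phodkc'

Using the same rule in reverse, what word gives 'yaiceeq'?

statute

In sandal: s→y is +6, a→h is +7, n→v is +8, d→m is +9 — the shift increases by 1 each position. The shift increases by 1 at each position, starting from +6: 6, 7, 8, ….
Reversing it on yaiceeq: y−6=s, a−7=t, i−8=a, c−9=t, e−10=u, e−11=t, q−12=e.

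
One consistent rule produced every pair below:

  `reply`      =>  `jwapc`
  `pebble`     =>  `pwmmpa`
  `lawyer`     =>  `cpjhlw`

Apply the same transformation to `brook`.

The output letters match the input read backwards, each shifted +11: reply reversed is ylper. Read the word backwards and shift each letter +11.
Applying it to brook: reverse → koorb; then shift: k+11=v, o+11=z, o+11=z, r+11=c, b+11=m.

vzzcm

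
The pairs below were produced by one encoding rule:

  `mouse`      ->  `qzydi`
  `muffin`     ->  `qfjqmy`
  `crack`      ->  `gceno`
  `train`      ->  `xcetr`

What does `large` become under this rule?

Shifts by position in mouse: pos 0: m→q (+4), pos 1: o→z (+11), pos 2: u→y (+4), pos 3: s→d (+11) — repeating every 2. It's a Vigenère-style cipher with numeric key [4,11]: position i shifts by key[i mod 2].
For large: l+4=p, a+11=l, r+4=v, g+11=r, e+4=i.

plvri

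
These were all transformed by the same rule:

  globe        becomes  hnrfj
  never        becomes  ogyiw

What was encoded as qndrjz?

planet

Letter i (0-indexed) is shifted by i+1, so successive shifts are 1, 2, 3, ….
Decoding qndrjz: q−1=p, n−2=l, d−3=a, r−4=n, j−5=e, z−6=t.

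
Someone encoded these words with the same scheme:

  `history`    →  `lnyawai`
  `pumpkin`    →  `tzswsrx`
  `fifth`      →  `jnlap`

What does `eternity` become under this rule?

iykyvrdj

The shift increases by 1 at each position, starting from +4: 4, 5, 6, ….
For eternity: e+4=i, t+5=y, e+6=k, r+7=y, n+8=v, i+9=r, t+10=d, y+11=j.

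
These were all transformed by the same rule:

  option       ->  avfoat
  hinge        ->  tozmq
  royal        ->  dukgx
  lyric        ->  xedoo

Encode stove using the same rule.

ezabq

Shifts by position in option: pos 0: o→a (+12), pos 1: p→v (+6), pos 2: t→f (+12), pos 3: i→o (+6) — repeating every 2. A repeating key of period 2 is used — shifts +12, +6 over and over.
Applying it to stove: s+12=e, t+6=z, o+12=a, v+6=b, e+12=q.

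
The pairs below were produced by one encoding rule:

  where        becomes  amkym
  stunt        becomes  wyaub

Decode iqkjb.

In where: w→a is +4, h→m is +5, e→k is +6, r→y is +7 — the shift increases by 1 each position. Letter i (0-indexed) is shifted by i+4, so successive shifts are 4, 5, 6, ….
Reversing it on iqkjb: i−4=e, q−5=l, k−6=e, j−7=c, b−8=t.

elect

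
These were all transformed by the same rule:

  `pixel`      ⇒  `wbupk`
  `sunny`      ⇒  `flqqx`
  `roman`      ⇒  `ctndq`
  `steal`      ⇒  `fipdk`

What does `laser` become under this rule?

p(15)→w(22) and i(8)→b(1) fit y≡3x+3 (mod 26); the inverse of 3 mod 26 is 9. This is an affine cipher: with a=0,…,z=25, each position x becomes (3x+3) mod 26.
For laser: l(11)→3·11+3≡10=k; a(0)→3·0+3≡3=d; s(18)→3·18+3≡5=f; e(4)→3·4+3≡15=p; r(17)→3·17+3≡2=c (all mod 26).

kdfpc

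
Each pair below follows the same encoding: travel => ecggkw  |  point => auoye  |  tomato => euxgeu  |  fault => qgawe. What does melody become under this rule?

The shift depends on letter class: consonant t→e is +11, but vowel a→g is +6. Two shifts are in play — +6 for a/e/i/o/u, +11 for every other letter.
For melody: m(cons)+11=x, e(vowel)+6=k, l(cons)+11=w, o(vowel)+6=u, d(cons)+11=o, y(cons)+11=j.

xkwuoj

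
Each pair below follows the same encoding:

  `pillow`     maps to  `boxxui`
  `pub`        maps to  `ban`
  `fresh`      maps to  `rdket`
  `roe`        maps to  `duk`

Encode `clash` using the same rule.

oxget

The shift depends on letter class: consonant p→b is +12, but vowel i→o is +6. Two shifts are in play — +6 for a/e/i/o/u, +12 for every other letter.
Applying it to clash: c(cons)+12=o, l(cons)+12=x, a(vowel)+6=g, s(cons)+12=e, h(cons)+12=t.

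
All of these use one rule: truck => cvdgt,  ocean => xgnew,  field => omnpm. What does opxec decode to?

It's a Vigenère-style cipher with numeric key [9,4]: position i shifts by key[i mod 2].
Decoding opxec: o−9=f, p−4=l, x−9=o, e−4=a, c−9=t.

float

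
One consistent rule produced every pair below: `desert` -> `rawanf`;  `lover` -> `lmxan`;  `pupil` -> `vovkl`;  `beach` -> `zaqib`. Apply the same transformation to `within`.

gkfbkd

d(3)→r(17) and e(4)→a(0) fit y≡9x+16 (mod 26); the inverse of 9 mod 26 is 3. Treating letters as 0–25, the rule is x ↦ 9x + 16 (mod 26).
Applying it to within: w(22)→9·22+16≡6=g; i(8)→9·8+16≡10=k; t(19)→9·19+16≡5=f; h(7)→9·7+16≡1=b; i(8)→9·8+16≡10=k; n(13)→9·13+16≡3=d (all mod 26).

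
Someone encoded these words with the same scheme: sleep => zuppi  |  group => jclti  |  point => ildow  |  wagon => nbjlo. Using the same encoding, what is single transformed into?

zdojup

Treating letters as 0–25, the rule is x ↦ 23x + 1 (mod 26).
Applying it to single: s(18)→23·18+1≡25=z; i(8)→23·8+1≡3=d; n(13)→23·13+1≡14=o; g(6)→23·6+1≡9=j; l(11)→23·11+1≡20=u; e(4)→23·4+1≡15=p (all mod 26).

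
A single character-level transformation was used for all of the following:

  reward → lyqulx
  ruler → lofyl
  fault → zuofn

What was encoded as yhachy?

engine

Compare letters: r→l is +20, e→y is +20, w→q is +20 — a constant shift. This is a Caesar cipher with shift 20.
Undoing it on yhachy: y−20=e, h−20=n, a−20=g, c−20=i, h−20=n, y−20=e.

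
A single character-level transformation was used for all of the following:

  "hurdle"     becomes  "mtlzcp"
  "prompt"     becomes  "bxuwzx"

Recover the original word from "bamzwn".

forest

The output letters match the input read backwards, each shifted +8: hurdle reversed is eldruh. The word is reversed, then every letter is shifted forward by 8.
Reversing it on bamzwn: shift back: b−8=t, a−8=s, m−8=e, z−8=r, w−8=o, n−8=f → tserof; then reverse → forest.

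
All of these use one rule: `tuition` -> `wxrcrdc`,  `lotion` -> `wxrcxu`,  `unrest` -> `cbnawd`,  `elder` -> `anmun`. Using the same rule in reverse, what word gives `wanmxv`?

modern

The output letters match the input read backwards, each shifted +9: tuition reversed is noitiut. The word is reversed, then every letter is shifted forward by 9.
Undoing it on wanmxv: shift back: w−9=n, a−9=r, n−9=e, m−9=d, x−9=o, v−9=m → nredom; then reverse → modern.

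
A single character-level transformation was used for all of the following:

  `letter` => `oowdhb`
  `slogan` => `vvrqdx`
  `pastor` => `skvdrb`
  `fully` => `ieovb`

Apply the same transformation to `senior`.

Shifts by position in letter: pos 0: l→o (+3), pos 1: e→o (+10), pos 2: t→w (+3), pos 3: t→d (+10) — repeating every 2. It's a Vigenère-style cipher with numeric key [3,10]: position i shifts by key[i mod 2].
For senior: s+3=v, e+10=o, n+3=q, i+10=s, o+3=r, r+10=b.

voqsrb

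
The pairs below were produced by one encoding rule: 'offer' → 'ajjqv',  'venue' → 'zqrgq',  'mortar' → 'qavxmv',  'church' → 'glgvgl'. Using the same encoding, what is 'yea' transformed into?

cqm

The shift depends on letter class: consonant f→j is +4, but vowel o→a is +12. Two shifts are in play — +12 for a/e/i/o/u, +4 for every other letter.
Applying it to yea: y(cons)+4=c, e(vowel)+12=q, a(vowel)+12=m.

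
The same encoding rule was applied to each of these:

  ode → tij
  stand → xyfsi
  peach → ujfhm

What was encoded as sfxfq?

Compare letters: o→t is +5, d→i is +5, e→j is +5 — a constant shift. It's a constant shift of +5 (ROT5).
Undoing it on sfxfq: s−5=n, f−5=a, x−5=s, f−5=a, q−5=l.

nasal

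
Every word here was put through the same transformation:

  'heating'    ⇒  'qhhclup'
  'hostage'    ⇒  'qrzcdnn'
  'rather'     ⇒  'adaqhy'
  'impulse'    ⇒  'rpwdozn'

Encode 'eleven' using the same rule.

nolehu

Shifts by position in heating: pos 0: h→q (+9), pos 1: e→h (+3), pos 2: a→h (+7), pos 3: t→c (+9), pos 4: i→l (+3), pos 5: n→u (+7) — repeating every 3. It's a Vigenère-style cipher with numeric key [9,3,7]: position i shifts by key[i mod 3].
On eleven: e+9=n, l+3=o, e+7=l, v+9=e, e+3=h, n+7=u.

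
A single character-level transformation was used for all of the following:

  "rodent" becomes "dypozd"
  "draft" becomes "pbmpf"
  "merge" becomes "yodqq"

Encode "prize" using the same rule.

bbujq

Shifts by position in rodent: pos 0: r→d (+12), pos 1: o→y (+10), pos 2: d→p (+12), pos 3: e→o (+10) — repeating every 2. The shifts repeat in a cycle of length 2: positions 0,1,… shift by +12, +10, then the pattern repeats.
For prize: p+12=b, r+10=b, i+12=u, z+10=j, e+12=q.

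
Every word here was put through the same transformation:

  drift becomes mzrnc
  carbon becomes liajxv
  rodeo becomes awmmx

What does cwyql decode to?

topic

It's a Vigenère-style cipher with numeric key [9,8]: position i shifts by key[i mod 2].
Decoding cwyql: c−9=t, w−8=o, y−9=p, q−8=i, l−9=c.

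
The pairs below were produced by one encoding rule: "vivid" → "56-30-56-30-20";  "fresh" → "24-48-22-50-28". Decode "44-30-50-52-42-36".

pistol

v(#22)→56 and i(#9)→30: differences scale by 2, so n = 2·pos + 12. The formula is n = 2×(alphabet index, a=1) + 12.
Undoing it on 44-30-50-52-42-36: 44→(44−12)÷2=16=p, 30→(30−12)÷2=9=i, 50→(50−12)÷2=19=s, 52→(52−12)÷2=20=t, 42→(42−12)÷2=15=o, 36→(36−12)÷2=12=l.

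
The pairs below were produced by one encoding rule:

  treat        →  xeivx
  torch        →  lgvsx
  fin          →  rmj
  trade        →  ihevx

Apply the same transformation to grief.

jimvk

Two steps: reverse the string, then apply a Caesar shift of +4.
For grief: reverse → feirg; then shift: f+4=j, e+4=i, i+4=m, r+4=v, g+4=k.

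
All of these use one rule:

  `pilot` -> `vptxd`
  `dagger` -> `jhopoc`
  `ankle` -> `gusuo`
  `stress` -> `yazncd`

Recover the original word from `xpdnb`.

river

In pilot: p→v is +6, i→p is +7, l→t is +8, o→x is +9 — the shift increases by 1 each position. Letter i (0-indexed) is shifted by i+6, so successive shifts are 6, 7, 8, ….
Decoding xpdnb: x−6=r, p−7=i, d−8=v, n−9=e, b−10=r.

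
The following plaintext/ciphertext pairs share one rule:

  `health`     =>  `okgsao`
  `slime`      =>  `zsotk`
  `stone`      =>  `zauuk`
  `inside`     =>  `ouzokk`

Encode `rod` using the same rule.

The rule splits by letter class: vowels +6, consonants +7.
On rod: r(cons)+7=y, o(vowel)+6=u, d(cons)+7=k.

yuk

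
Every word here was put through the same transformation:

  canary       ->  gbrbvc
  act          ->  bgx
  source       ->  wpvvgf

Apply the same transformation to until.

The shift depends on letter class: consonant c→g is +4, but vowel a→b is +1. Two shifts are in play — +1 for a/e/i/o/u, +4 for every other letter.
For until: u(vowel)+1=v, n(cons)+4=r, t(cons)+4=x, i(vowel)+1=j, l(cons)+4=p.

vrxjp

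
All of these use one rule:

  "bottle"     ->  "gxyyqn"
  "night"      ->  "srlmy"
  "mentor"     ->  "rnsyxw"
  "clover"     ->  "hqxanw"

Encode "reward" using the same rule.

wnbjwi

Vowels shift forward by 9 and consonants shift forward by 5.
For reward: r(cons)+5=w, e(vowel)+9=n, w(cons)+5=b, a(vowel)+9=j, r(cons)+5=w, d(cons)+5=i.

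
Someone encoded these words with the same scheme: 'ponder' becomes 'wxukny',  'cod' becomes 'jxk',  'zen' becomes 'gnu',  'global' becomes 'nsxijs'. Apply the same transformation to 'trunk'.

aydur

Two shifts are in play — +9 for a/e/i/o/u, +7 for every other letter.
On trunk: t(cons)+7=a, r(cons)+7=y, u(vowel)+9=d, n(cons)+7=u, k(cons)+7=r.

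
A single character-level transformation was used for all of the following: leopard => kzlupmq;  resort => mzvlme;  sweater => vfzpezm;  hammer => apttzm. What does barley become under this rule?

ypmkzx

l(11)→k(10) and e(4)→z(25) fit y≡9x+15 (mod 26); the inverse of 9 mod 26 is 3. This is an affine cipher: with a=0,…,z=25, each position x becomes (9x+15) mod 26.
On barley: b(1)→9·1+15≡24=y; a(0)→9·0+15≡15=p; r(17)→9·17+15≡12=m; l(11)→9·11+15≡10=k; e(4)→9·4+15≡25=z; y(24)→9·24+15≡23=x (all mod 26).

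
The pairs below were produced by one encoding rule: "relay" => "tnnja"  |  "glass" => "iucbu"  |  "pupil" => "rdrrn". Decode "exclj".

coach

Shifts by position in relay: pos 0: r→t (+2), pos 1: e→n (+9), pos 2: l→n (+2), pos 3: a→j (+9) — repeating every 2. A repeating key of period 2 is used — shifts +2, +9 over and over.
Undoing it on exclj: e−2=c, x−9=o, c−2=a, l−9=c, j−2=h.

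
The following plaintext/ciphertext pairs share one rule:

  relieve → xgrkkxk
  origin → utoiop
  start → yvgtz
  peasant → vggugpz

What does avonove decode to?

utility

Shifts by position in relieve: pos 0: r→x (+6), pos 1: e→g (+2), pos 2: l→r (+6), pos 3: i→k (+2) — repeating every 2. A repeating key of period 2 is used — shifts +6, +2 over and over.
Reversing it on avonove: a−6=u, v−2=t, o−6=i, n−2=l, o−6=i, v−2=t, e−6=y.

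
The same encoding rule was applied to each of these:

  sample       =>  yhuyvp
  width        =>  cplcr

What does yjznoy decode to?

screen

Each letter shifts forward by (position + 6), i.e. 6, 7, 8, … — the shift grows by one for each successive letter.
Reversing it on yjznoy: y−6=s, j−7=c, z−8=r, n−9=e, o−10=e, y−11=n.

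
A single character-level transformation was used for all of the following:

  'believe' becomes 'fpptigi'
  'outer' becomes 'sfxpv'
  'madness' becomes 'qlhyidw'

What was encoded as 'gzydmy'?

cousin

Shifts by position in believe: pos 0: b→f (+4), pos 1: e→p (+11), pos 2: l→p (+4), pos 3: i→t (+11) — repeating every 2. The shifts repeat in a cycle of length 2: positions 0,1,… shift by +4, +11, then the pattern repeats.
Decoding gzydmy: g−4=c, z−11=o, y−4=u, d−11=s, m−4=i, y−11=n.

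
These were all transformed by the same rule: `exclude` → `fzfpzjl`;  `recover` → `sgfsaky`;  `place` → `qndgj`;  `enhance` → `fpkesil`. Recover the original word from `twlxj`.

In exclude: e→f is +1, x→z is +2, c→f is +3, l→p is +4 — the shift increases by 1 each position. The shift increases by 1 at each position, starting from +1: 1, 2, 3, ….
Decoding twlxj: t−1=s, w−2=u, l−3=i, x−4=t, j−5=e.

suite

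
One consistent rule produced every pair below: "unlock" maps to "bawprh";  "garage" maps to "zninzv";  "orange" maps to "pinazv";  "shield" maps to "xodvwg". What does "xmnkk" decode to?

staff

This is an affine cipher: with a=0,…,z=25, each position x becomes (15x+13) mod 26.
Undoing it on xmnkk: x(23)→7·(23−13)≡18=s; m(12)→7·(12−13)≡19=t; n(13)→7·(13−13)≡0=a; k(10)→7·(10−13)≡5=f; k(10)→7·(10−13)≡5=f (all mod 26).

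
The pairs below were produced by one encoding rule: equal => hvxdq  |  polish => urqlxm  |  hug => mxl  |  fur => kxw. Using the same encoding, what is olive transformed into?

The shift depends on letter class: consonant q→v is +5, but vowel e→h is +3. The rule splits by letter class: vowels +3, consonants +5.
On olive: o(vowel)+3=r, l(cons)+5=q, i(vowel)+3=l, v(cons)+5=a, e(vowel)+3=h.

rqlah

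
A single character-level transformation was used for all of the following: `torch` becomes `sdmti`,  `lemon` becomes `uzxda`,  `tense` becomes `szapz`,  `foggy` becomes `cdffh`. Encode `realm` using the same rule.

mznux

t(19)→s(18) and o(14)→d(3) fit y≡3x+13 (mod 26); the inverse of 3 mod 26 is 9. Each letter's alphabet position (a=0..z=25) is mapped through 3·x+13 mod 26 — an affine cipher.
Applying it to realm: r(17)→3·17+13≡12=m; e(4)→3·4+13≡25=z; a(0)→3·0+13≡13=n; l(11)→3·11+13≡20=u; m(12)→3·12+13≡23=x (all mod 26).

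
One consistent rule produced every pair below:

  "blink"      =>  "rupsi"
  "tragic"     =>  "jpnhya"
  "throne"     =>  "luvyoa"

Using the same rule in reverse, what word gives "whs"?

lap

The output letters match the input read backwards, each shifted +7: blink reversed is knilb. Read the word backwards and shift each letter +7.
Decoding whs: shift back: w−7=p, h−7=a, s−7=l → pal; then reverse → lap.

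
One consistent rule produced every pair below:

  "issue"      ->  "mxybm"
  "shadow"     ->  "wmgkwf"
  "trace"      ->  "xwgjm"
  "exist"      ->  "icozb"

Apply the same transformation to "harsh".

lfxzp

In issue: i→m is +4, s→x is +5, s→y is +6, u→b is +7 — the shift increases by 1 each position. The shift increases by 1 at each position, starting from +4: 4, 5, 6, ….
For harsh: h+4=l, a+5=f, r+6=x, s+7=z, h+8=p.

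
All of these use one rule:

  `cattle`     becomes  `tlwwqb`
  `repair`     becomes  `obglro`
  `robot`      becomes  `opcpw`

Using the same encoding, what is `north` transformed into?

Each letter's alphabet position (a=0..z=25) is mapped through 17·x+11 mod 26 — an affine cipher.
On north: n(13)→17·13+11≡24=y; o(14)→17·14+11≡15=p; r(17)→17·17+11≡14=o; t(19)→17·19+11≡22=w; h(7)→17·7+11≡0=a (all mod 26).

ypowa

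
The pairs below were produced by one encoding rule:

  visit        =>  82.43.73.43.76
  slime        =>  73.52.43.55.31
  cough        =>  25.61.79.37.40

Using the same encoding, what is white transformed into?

85.40.43.76.31

Each letter becomes 3×(its alphabet position, a=1..z=26) + 16.
Applying it to white: w=23→85, h=8→40, i=9→43, t=20→76, e=5→31.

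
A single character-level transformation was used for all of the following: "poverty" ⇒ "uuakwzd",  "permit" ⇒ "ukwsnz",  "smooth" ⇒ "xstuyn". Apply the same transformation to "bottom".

guyzts

The shifts repeat in a cycle of length 2: positions 0,1,… shift by +5, +6, then the pattern repeats.
On bottom: b+5=g, o+6=u, t+5=y, t+6=z, o+5=t, m+6=s.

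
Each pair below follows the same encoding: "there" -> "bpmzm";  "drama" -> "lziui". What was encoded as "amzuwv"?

Compare letters: t→b is +8, h→p is +8, e→m is +8 — a constant shift. Each letter is shifted forward by 8 in the alphabet (a Caesar shift of +8).
Undoing it on amzuwv: a−8=s, m−8=e, z−8=r, u−8=m, w−8=o, v−8=n.

sermon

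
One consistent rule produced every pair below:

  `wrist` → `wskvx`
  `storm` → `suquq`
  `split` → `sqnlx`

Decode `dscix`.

The shift increases by 1 at each position, starting from +0: 0, 1, 2, ….
Undoing it on dscix: d−0=d, s−1=r, c−2=a, i−3=f, x−4=t.

draft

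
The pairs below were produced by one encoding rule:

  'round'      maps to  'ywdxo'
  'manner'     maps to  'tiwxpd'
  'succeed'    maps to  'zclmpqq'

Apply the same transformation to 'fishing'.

mqbrtzt

In round: r→y is +7, o→w is +8, u→d is +9, n→x is +10 — the shift increases by 1 each position. The shift increases by 1 at each position, starting from +7: 7, 8, 9, ….
Applying it to fishing: f+7=m, i+8=q, s+9=b, h+10=r, i+11=t, n+12=z, g+13=t.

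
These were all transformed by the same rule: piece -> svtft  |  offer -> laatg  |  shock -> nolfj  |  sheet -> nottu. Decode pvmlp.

p(15)→s(18) and i(8)→v(21) fit y≡7x+17 (mod 26); the inverse of 7 mod 26 is 15. This is an affine cipher: with a=0,…,z=25, each position x becomes (7x+17) mod 26.
Decoding pvmlp: p(15)→15·(15−17)≡22=w; v(21)→15·(21−17)≡8=i; m(12)→15·(12−17)≡3=d; l(11)→15·(11−17)≡14=o; p(15)→15·(15−17)≡22=w (all mod 26).

widow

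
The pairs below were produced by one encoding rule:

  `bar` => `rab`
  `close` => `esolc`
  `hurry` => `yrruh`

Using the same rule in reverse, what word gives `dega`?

The output letters match the input read backwards: bar reversed is rab. It's just the letters in reverse order.
Undoing it on dega: then reverse → aged.

aged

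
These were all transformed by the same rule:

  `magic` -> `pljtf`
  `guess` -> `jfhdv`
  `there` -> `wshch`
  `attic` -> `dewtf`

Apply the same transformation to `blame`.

ewdxh

Shifts by position in magic: pos 0: m→p (+3), pos 1: a→l (+11), pos 2: g→j (+3), pos 3: i→t (+11) — repeating every 2. A repeating key of period 2 is used — shifts +3, +11 over and over.
For blame: b+3=e, l+11=w, a+3=d, m+11=x, e+3=h.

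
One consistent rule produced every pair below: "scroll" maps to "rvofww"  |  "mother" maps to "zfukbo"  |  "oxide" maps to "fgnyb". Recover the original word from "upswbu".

tablet

s(18)→r(17) and c(2)→v(21) fit y≡3x+15 (mod 26); the inverse of 3 mod 26 is 9. Each letter's alphabet position (a=0..z=25) is mapped through 3·x+15 mod 26 — an affine cipher.
Reversing it on upswbu: u(20)→9·(20−15)≡19=t; p(15)→9·(15−15)≡0=a; s(18)→9·(18−15)≡1=b; w(22)→9·(22−15)≡11=l; b(1)→9·(1−15)≡4=e; u(20)→9·(20−15)≡19=t (all mod 26).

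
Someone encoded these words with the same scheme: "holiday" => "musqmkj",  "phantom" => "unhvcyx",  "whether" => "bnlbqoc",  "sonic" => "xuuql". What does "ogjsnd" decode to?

jacket

In holiday: h→m is +5, o→u is +6, l→s is +7, i→q is +8 — the shift increases by 1 each position. The shift increases by 1 at each position, starting from +5: 5, 6, 7, ….
Decoding ogjsnd: o−5=j, g−6=a, j−7=c, s−8=k, n−9=e, d−10=t.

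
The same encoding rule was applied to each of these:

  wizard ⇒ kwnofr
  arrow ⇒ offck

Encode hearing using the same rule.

Compare letters: w→k is +14, i→w is +14, z→n is +14 — a constant shift. Each letter is shifted forward by 14 in the alphabet (a Caesar shift of +14).
Applying it to hearing: h+14=v, e+14=s, a+14=o, r+14=f, i+14=w, n+14=b, g+14=u.

vsofwbu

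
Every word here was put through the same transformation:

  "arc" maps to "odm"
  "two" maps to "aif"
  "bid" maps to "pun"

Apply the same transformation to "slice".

qouxe

The output letters match the input read backwards, each shifted +12: arc reversed is cra. Two steps: reverse the string, then apply a Caesar shift of +12.
For slice: reverse → ecils; then shift: e+12=q, c+12=o, i+12=u, l+12=x, s+12=e.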